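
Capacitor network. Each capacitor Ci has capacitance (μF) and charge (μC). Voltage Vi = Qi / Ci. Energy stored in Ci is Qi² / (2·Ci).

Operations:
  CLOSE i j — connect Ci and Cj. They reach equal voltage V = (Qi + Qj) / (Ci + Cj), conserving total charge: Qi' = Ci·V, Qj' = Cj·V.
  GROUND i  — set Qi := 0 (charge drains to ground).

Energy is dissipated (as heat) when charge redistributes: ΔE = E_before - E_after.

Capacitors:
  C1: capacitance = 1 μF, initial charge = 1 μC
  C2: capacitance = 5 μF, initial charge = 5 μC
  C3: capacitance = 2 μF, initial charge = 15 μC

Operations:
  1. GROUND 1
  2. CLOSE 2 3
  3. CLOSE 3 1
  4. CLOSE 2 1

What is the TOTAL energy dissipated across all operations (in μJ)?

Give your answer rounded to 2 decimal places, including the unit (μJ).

Answer: 33.78 μJ

Derivation:
Initial: C1(1μF, Q=1μC, V=1.00V), C2(5μF, Q=5μC, V=1.00V), C3(2μF, Q=15μC, V=7.50V)
Op 1: GROUND 1: Q1=0; energy lost=0.500
Op 2: CLOSE 2-3: Q_total=20.00, C_total=7.00, V=2.86; Q2=14.29, Q3=5.71; dissipated=30.179
Op 3: CLOSE 3-1: Q_total=5.71, C_total=3.00, V=1.90; Q3=3.81, Q1=1.90; dissipated=2.721
Op 4: CLOSE 2-1: Q_total=16.19, C_total=6.00, V=2.70; Q2=13.49, Q1=2.70; dissipated=0.378
Total dissipated: 33.778 μJ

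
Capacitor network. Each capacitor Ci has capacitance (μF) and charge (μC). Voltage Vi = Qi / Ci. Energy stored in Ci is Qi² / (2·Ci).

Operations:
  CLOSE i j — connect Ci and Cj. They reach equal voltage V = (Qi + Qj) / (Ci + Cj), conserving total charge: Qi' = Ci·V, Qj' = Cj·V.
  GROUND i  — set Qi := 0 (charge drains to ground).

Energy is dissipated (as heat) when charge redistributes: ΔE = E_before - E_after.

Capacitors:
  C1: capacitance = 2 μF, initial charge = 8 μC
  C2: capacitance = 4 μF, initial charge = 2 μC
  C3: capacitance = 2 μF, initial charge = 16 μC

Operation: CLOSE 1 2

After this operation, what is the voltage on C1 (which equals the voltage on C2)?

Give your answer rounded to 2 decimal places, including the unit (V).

Initial: C1(2μF, Q=8μC, V=4.00V), C2(4μF, Q=2μC, V=0.50V), C3(2μF, Q=16μC, V=8.00V)
Op 1: CLOSE 1-2: Q_total=10.00, C_total=6.00, V=1.67; Q1=3.33, Q2=6.67; dissipated=8.167

Answer: 1.67 V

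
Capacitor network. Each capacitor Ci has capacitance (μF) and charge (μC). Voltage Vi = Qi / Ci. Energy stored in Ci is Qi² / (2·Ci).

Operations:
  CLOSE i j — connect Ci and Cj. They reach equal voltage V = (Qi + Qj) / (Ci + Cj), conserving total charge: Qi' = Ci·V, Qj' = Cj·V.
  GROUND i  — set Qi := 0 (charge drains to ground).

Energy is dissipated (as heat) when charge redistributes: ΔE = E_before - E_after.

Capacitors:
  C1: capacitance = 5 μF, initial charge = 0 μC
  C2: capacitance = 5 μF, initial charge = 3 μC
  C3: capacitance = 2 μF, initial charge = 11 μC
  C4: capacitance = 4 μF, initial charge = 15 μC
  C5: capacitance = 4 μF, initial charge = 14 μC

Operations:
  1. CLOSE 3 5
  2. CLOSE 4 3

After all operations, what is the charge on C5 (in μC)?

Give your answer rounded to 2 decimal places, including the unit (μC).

Initial: C1(5μF, Q=0μC, V=0.00V), C2(5μF, Q=3μC, V=0.60V), C3(2μF, Q=11μC, V=5.50V), C4(4μF, Q=15μC, V=3.75V), C5(4μF, Q=14μC, V=3.50V)
Op 1: CLOSE 3-5: Q_total=25.00, C_total=6.00, V=4.17; Q3=8.33, Q5=16.67; dissipated=2.667
Op 2: CLOSE 4-3: Q_total=23.33, C_total=6.00, V=3.89; Q4=15.56, Q3=7.78; dissipated=0.116
Final charges: Q1=0.00, Q2=3.00, Q3=7.78, Q4=15.56, Q5=16.67

Answer: 16.67 μC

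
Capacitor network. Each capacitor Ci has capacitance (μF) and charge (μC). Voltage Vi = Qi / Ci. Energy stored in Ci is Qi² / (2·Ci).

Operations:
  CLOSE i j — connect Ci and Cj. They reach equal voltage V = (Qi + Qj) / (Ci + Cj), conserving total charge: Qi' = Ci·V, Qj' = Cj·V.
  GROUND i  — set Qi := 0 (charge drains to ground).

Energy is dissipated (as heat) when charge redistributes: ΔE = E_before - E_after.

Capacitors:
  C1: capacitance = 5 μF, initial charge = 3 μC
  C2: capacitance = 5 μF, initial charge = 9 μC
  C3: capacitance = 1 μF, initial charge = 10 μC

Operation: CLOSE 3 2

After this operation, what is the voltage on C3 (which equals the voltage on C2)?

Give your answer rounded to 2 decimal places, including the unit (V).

Answer: 3.17 V

Derivation:
Initial: C1(5μF, Q=3μC, V=0.60V), C2(5μF, Q=9μC, V=1.80V), C3(1μF, Q=10μC, V=10.00V)
Op 1: CLOSE 3-2: Q_total=19.00, C_total=6.00, V=3.17; Q3=3.17, Q2=15.83; dissipated=28.017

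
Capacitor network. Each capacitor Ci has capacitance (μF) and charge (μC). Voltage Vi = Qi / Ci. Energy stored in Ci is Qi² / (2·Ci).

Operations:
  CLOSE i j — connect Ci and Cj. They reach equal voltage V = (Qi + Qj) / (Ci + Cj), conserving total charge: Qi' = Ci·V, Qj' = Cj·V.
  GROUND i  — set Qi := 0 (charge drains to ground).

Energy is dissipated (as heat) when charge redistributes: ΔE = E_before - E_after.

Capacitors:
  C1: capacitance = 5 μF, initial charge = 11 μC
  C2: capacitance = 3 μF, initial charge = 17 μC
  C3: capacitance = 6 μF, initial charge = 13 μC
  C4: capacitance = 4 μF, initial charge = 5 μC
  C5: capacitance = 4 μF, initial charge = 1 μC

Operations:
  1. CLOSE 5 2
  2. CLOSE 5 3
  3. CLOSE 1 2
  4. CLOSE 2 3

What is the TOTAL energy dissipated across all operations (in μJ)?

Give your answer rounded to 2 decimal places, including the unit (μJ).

Initial: C1(5μF, Q=11μC, V=2.20V), C2(3μF, Q=17μC, V=5.67V), C3(6μF, Q=13μC, V=2.17V), C4(4μF, Q=5μC, V=1.25V), C5(4μF, Q=1μC, V=0.25V)
Op 1: CLOSE 5-2: Q_total=18.00, C_total=7.00, V=2.57; Q5=10.29, Q2=7.71; dissipated=25.149
Op 2: CLOSE 5-3: Q_total=23.29, C_total=10.00, V=2.33; Q5=9.31, Q3=13.97; dissipated=0.197
Op 3: CLOSE 1-2: Q_total=18.71, C_total=8.00, V=2.34; Q1=11.70, Q2=7.02; dissipated=0.129
Op 4: CLOSE 2-3: Q_total=20.99, C_total=9.00, V=2.33; Q2=7.00, Q3=13.99; dissipated=0.000
Total dissipated: 25.475 μJ

Answer: 25.47 μJ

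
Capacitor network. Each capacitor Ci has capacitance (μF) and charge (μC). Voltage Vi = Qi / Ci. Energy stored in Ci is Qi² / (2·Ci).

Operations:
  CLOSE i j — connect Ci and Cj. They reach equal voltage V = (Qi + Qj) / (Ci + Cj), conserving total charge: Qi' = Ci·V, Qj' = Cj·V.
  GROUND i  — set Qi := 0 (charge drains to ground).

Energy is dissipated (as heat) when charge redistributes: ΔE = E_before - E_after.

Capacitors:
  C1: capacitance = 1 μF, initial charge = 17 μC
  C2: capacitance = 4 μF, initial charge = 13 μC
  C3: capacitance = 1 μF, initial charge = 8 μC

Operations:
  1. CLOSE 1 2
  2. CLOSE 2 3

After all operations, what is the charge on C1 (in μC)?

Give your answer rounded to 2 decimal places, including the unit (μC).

Answer: 6.00 μC

Derivation:
Initial: C1(1μF, Q=17μC, V=17.00V), C2(4μF, Q=13μC, V=3.25V), C3(1μF, Q=8μC, V=8.00V)
Op 1: CLOSE 1-2: Q_total=30.00, C_total=5.00, V=6.00; Q1=6.00, Q2=24.00; dissipated=75.625
Op 2: CLOSE 2-3: Q_total=32.00, C_total=5.00, V=6.40; Q2=25.60, Q3=6.40; dissipated=1.600
Final charges: Q1=6.00, Q2=25.60, Q3=6.40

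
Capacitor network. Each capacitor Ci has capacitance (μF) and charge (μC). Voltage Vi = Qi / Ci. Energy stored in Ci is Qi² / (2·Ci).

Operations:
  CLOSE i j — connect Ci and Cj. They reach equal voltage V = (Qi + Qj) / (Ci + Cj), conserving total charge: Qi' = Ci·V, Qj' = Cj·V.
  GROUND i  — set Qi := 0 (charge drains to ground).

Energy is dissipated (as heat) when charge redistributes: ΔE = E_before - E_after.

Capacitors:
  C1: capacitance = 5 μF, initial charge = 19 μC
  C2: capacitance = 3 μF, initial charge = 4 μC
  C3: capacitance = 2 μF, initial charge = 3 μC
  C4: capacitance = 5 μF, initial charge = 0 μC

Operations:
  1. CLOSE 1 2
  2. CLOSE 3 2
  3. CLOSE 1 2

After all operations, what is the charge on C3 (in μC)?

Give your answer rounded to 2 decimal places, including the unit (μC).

Initial: C1(5μF, Q=19μC, V=3.80V), C2(3μF, Q=4μC, V=1.33V), C3(2μF, Q=3μC, V=1.50V), C4(5μF, Q=0μC, V=0.00V)
Op 1: CLOSE 1-2: Q_total=23.00, C_total=8.00, V=2.88; Q1=14.38, Q2=8.62; dissipated=5.704
Op 2: CLOSE 3-2: Q_total=11.62, C_total=5.00, V=2.33; Q3=4.65, Q2=6.97; dissipated=1.134
Op 3: CLOSE 1-2: Q_total=21.35, C_total=8.00, V=2.67; Q1=13.34, Q2=8.01; dissipated=0.284
Final charges: Q1=13.34, Q2=8.01, Q3=4.65, Q4=0.00

Answer: 4.65 μC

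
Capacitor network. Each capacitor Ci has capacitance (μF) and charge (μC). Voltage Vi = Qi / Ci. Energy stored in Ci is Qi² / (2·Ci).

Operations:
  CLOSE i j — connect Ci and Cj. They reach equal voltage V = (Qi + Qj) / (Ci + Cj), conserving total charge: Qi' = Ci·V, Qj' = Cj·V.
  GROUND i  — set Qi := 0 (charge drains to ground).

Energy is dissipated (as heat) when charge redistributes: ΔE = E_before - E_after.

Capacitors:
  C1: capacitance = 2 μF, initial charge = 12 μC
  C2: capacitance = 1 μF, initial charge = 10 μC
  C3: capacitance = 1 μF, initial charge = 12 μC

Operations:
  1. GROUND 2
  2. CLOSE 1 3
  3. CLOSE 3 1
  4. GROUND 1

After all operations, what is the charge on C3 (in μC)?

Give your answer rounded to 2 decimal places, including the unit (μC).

Answer: 8.00 μC

Derivation:
Initial: C1(2μF, Q=12μC, V=6.00V), C2(1μF, Q=10μC, V=10.00V), C3(1μF, Q=12μC, V=12.00V)
Op 1: GROUND 2: Q2=0; energy lost=50.000
Op 2: CLOSE 1-3: Q_total=24.00, C_total=3.00, V=8.00; Q1=16.00, Q3=8.00; dissipated=12.000
Op 3: CLOSE 3-1: Q_total=24.00, C_total=3.00, V=8.00; Q3=8.00, Q1=16.00; dissipated=0.000
Op 4: GROUND 1: Q1=0; energy lost=64.000
Final charges: Q1=0.00, Q2=0.00, Q3=8.00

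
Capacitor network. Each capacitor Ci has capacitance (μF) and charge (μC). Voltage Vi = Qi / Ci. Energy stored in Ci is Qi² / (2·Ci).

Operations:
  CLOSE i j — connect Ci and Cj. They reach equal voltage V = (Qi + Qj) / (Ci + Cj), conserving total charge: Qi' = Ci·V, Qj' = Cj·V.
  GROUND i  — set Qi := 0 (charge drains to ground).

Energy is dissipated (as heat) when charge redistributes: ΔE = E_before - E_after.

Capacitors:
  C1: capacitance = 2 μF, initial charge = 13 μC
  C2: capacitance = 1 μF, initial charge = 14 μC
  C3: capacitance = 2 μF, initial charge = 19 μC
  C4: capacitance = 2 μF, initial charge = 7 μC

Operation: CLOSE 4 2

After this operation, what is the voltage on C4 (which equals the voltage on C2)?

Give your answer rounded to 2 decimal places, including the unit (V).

Initial: C1(2μF, Q=13μC, V=6.50V), C2(1μF, Q=14μC, V=14.00V), C3(2μF, Q=19μC, V=9.50V), C4(2μF, Q=7μC, V=3.50V)
Op 1: CLOSE 4-2: Q_total=21.00, C_total=3.00, V=7.00; Q4=14.00, Q2=7.00; dissipated=36.750

Answer: 7.00 V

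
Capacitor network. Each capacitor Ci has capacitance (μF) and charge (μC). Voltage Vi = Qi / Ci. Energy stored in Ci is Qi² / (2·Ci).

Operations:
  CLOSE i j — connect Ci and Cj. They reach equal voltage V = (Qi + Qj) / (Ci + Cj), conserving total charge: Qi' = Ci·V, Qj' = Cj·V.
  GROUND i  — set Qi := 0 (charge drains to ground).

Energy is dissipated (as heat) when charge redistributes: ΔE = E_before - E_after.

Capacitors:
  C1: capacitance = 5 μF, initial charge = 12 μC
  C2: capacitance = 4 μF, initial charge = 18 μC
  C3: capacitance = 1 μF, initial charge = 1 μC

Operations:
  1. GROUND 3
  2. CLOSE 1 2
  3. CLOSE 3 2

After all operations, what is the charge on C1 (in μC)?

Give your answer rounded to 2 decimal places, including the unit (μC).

Answer: 16.67 μC

Derivation:
Initial: C1(5μF, Q=12μC, V=2.40V), C2(4μF, Q=18μC, V=4.50V), C3(1μF, Q=1μC, V=1.00V)
Op 1: GROUND 3: Q3=0; energy lost=0.500
Op 2: CLOSE 1-2: Q_total=30.00, C_total=9.00, V=3.33; Q1=16.67, Q2=13.33; dissipated=4.900
Op 3: CLOSE 3-2: Q_total=13.33, C_total=5.00, V=2.67; Q3=2.67, Q2=10.67; dissipated=4.444
Final charges: Q1=16.67, Q2=10.67, Q3=2.67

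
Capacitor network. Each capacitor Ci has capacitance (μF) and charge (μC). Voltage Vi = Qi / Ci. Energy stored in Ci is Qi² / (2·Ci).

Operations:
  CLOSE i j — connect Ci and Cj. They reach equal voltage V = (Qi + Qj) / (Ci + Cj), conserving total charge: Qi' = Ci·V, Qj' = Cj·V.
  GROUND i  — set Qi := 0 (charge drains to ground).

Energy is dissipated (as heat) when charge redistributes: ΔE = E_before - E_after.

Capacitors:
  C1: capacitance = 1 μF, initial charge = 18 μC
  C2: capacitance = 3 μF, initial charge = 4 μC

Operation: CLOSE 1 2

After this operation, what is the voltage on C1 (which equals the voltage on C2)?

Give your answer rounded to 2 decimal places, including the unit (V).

Initial: C1(1μF, Q=18μC, V=18.00V), C2(3μF, Q=4μC, V=1.33V)
Op 1: CLOSE 1-2: Q_total=22.00, C_total=4.00, V=5.50; Q1=5.50, Q2=16.50; dissipated=104.167

Answer: 5.50 V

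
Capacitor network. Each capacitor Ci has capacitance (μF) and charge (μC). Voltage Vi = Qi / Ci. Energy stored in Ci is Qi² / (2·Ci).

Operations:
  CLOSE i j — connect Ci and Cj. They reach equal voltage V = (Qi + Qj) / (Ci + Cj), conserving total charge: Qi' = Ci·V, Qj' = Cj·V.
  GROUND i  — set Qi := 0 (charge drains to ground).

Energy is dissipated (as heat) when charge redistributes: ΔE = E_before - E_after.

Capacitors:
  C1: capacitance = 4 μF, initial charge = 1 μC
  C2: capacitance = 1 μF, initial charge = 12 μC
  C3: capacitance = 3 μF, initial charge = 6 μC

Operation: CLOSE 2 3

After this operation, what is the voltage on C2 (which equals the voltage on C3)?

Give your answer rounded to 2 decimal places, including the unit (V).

Answer: 4.50 V

Derivation:
Initial: C1(4μF, Q=1μC, V=0.25V), C2(1μF, Q=12μC, V=12.00V), C3(3μF, Q=6μC, V=2.00V)
Op 1: CLOSE 2-3: Q_total=18.00, C_total=4.00, V=4.50; Q2=4.50, Q3=13.50; dissipated=37.500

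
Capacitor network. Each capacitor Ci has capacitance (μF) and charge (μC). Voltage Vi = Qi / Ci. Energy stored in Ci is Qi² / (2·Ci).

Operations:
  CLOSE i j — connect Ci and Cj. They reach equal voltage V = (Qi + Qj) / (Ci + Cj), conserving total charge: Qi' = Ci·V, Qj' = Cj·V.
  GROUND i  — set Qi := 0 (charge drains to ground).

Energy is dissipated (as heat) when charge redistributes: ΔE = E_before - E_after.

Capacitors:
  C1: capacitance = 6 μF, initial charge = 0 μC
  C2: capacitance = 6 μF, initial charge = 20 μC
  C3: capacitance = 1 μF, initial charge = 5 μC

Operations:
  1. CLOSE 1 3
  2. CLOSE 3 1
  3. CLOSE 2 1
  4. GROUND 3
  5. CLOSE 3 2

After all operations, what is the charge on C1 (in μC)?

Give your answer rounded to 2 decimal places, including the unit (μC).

Answer: 12.14 μC

Derivation:
Initial: C1(6μF, Q=0μC, V=0.00V), C2(6μF, Q=20μC, V=3.33V), C3(1μF, Q=5μC, V=5.00V)
Op 1: CLOSE 1-3: Q_total=5.00, C_total=7.00, V=0.71; Q1=4.29, Q3=0.71; dissipated=10.714
Op 2: CLOSE 3-1: Q_total=5.00, C_total=7.00, V=0.71; Q3=0.71, Q1=4.29; dissipated=0.000
Op 3: CLOSE 2-1: Q_total=24.29, C_total=12.00, V=2.02; Q2=12.14, Q1=12.14; dissipated=10.289
Op 4: GROUND 3: Q3=0; energy lost=0.255
Op 5: CLOSE 3-2: Q_total=12.14, C_total=7.00, V=1.73; Q3=1.73, Q2=10.41; dissipated=1.755
Final charges: Q1=12.14, Q2=10.41, Q3=1.73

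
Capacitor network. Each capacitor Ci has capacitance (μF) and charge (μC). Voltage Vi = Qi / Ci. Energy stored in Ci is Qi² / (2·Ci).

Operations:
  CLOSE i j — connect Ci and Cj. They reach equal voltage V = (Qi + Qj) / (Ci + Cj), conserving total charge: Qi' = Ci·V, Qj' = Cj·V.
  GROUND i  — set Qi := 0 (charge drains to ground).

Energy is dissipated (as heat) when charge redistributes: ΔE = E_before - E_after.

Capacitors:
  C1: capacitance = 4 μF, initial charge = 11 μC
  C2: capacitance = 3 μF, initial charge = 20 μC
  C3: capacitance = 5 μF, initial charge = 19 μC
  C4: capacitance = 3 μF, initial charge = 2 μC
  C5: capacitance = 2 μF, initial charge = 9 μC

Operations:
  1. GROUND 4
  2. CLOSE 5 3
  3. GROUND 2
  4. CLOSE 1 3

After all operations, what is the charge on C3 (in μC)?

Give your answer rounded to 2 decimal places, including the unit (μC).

Initial: C1(4μF, Q=11μC, V=2.75V), C2(3μF, Q=20μC, V=6.67V), C3(5μF, Q=19μC, V=3.80V), C4(3μF, Q=2μC, V=0.67V), C5(2μF, Q=9μC, V=4.50V)
Op 1: GROUND 4: Q4=0; energy lost=0.667
Op 2: CLOSE 5-3: Q_total=28.00, C_total=7.00, V=4.00; Q5=8.00, Q3=20.00; dissipated=0.350
Op 3: GROUND 2: Q2=0; energy lost=66.667
Op 4: CLOSE 1-3: Q_total=31.00, C_total=9.00, V=3.44; Q1=13.78, Q3=17.22; dissipated=1.736
Final charges: Q1=13.78, Q2=0.00, Q3=17.22, Q4=0.00, Q5=8.00

Answer: 17.22 μC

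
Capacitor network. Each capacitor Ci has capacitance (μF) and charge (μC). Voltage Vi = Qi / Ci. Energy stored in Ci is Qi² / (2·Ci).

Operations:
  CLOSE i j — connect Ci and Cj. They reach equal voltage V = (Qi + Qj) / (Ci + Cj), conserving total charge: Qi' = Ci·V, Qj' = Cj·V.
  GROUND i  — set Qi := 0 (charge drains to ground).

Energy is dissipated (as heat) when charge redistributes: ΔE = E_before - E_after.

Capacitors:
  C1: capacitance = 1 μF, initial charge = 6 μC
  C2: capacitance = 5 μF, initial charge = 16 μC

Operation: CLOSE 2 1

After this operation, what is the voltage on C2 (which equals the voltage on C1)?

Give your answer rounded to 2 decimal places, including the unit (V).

Answer: 3.67 V

Derivation:
Initial: C1(1μF, Q=6μC, V=6.00V), C2(5μF, Q=16μC, V=3.20V)
Op 1: CLOSE 2-1: Q_total=22.00, C_total=6.00, V=3.67; Q2=18.33, Q1=3.67; dissipated=3.267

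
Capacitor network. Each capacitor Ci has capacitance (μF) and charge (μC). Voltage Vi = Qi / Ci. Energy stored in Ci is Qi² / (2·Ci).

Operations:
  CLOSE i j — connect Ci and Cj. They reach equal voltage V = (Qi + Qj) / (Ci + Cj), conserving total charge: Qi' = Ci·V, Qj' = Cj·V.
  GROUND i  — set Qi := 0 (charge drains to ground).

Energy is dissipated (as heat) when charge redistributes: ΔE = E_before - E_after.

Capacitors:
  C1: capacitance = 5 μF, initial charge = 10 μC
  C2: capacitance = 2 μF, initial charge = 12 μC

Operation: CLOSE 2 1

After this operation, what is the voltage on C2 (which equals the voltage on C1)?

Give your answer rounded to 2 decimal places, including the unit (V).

Initial: C1(5μF, Q=10μC, V=2.00V), C2(2μF, Q=12μC, V=6.00V)
Op 1: CLOSE 2-1: Q_total=22.00, C_total=7.00, V=3.14; Q2=6.29, Q1=15.71; dissipated=11.429

Answer: 3.14 V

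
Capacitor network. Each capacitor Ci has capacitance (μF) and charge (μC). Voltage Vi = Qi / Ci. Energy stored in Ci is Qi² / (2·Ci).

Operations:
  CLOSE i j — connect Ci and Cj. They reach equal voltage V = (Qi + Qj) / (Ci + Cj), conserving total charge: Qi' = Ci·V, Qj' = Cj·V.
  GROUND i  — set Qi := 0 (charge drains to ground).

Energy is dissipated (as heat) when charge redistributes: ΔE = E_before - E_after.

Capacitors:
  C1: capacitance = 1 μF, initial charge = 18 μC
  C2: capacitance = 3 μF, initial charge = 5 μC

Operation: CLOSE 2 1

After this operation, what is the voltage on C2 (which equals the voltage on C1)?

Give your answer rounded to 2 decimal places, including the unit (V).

Initial: C1(1μF, Q=18μC, V=18.00V), C2(3μF, Q=5μC, V=1.67V)
Op 1: CLOSE 2-1: Q_total=23.00, C_total=4.00, V=5.75; Q2=17.25, Q1=5.75; dissipated=100.042

Answer: 5.75 V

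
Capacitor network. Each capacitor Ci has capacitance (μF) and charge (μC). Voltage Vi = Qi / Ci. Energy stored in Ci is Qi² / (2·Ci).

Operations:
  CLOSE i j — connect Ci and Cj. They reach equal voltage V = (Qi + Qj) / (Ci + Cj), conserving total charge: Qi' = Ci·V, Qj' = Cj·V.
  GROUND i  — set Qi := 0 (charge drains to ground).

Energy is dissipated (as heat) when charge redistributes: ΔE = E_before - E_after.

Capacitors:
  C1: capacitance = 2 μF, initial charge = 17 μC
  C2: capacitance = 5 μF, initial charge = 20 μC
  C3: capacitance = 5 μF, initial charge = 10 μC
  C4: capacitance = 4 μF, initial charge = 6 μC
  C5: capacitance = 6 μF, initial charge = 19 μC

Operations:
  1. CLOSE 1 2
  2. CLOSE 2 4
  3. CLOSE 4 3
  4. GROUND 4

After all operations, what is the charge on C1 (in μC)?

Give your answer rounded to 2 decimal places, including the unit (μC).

Answer: 10.57 μC

Derivation:
Initial: C1(2μF, Q=17μC, V=8.50V), C2(5μF, Q=20μC, V=4.00V), C3(5μF, Q=10μC, V=2.00V), C4(4μF, Q=6μC, V=1.50V), C5(6μF, Q=19μC, V=3.17V)
Op 1: CLOSE 1-2: Q_total=37.00, C_total=7.00, V=5.29; Q1=10.57, Q2=26.43; dissipated=14.464
Op 2: CLOSE 2-4: Q_total=32.43, C_total=9.00, V=3.60; Q2=18.02, Q4=14.41; dissipated=15.924
Op 3: CLOSE 4-3: Q_total=24.41, C_total=9.00, V=2.71; Q4=10.85, Q3=13.56; dissipated=2.856
Op 4: GROUND 4: Q4=0; energy lost=14.716
Final charges: Q1=10.57, Q2=18.02, Q3=13.56, Q4=0.00, Q5=19.00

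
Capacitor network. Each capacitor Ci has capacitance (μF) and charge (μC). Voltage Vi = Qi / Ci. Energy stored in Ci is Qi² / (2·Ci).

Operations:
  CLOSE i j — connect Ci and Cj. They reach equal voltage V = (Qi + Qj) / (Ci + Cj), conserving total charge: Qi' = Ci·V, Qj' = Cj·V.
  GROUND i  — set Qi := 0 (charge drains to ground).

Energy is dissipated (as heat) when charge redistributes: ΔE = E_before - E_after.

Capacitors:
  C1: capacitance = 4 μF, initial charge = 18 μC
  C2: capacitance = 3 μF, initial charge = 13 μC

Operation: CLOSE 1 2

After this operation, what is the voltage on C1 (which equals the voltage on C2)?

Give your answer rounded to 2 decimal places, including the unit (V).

Initial: C1(4μF, Q=18μC, V=4.50V), C2(3μF, Q=13μC, V=4.33V)
Op 1: CLOSE 1-2: Q_total=31.00, C_total=7.00, V=4.43; Q1=17.71, Q2=13.29; dissipated=0.024

Answer: 4.43 V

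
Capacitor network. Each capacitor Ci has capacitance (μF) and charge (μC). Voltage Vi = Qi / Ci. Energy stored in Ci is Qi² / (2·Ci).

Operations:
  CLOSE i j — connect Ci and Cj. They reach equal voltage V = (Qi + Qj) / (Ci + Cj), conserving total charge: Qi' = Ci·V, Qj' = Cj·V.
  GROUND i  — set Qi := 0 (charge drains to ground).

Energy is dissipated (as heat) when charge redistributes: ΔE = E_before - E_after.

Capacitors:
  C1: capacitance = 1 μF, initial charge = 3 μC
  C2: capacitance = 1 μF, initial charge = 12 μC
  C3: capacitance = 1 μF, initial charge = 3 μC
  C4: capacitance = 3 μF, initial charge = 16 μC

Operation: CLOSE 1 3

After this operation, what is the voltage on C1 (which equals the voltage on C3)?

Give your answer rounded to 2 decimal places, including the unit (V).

Initial: C1(1μF, Q=3μC, V=3.00V), C2(1μF, Q=12μC, V=12.00V), C3(1μF, Q=3μC, V=3.00V), C4(3μF, Q=16μC, V=5.33V)
Op 1: CLOSE 1-3: Q_total=6.00, C_total=2.00, V=3.00; Q1=3.00, Q3=3.00; dissipated=0.000

Answer: 3.00 V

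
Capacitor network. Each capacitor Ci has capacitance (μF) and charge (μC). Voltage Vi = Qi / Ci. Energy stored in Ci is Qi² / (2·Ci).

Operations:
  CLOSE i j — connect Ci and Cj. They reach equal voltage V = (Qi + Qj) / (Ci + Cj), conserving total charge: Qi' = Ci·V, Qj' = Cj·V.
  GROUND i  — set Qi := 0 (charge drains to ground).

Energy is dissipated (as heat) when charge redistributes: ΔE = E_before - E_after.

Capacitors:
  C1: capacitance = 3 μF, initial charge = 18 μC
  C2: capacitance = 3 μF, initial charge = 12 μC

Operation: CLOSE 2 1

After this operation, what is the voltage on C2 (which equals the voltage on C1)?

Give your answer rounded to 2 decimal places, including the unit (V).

Answer: 5.00 V

Derivation:
Initial: C1(3μF, Q=18μC, V=6.00V), C2(3μF, Q=12μC, V=4.00V)
Op 1: CLOSE 2-1: Q_total=30.00, C_total=6.00, V=5.00; Q2=15.00, Q1=15.00; dissipated=3.000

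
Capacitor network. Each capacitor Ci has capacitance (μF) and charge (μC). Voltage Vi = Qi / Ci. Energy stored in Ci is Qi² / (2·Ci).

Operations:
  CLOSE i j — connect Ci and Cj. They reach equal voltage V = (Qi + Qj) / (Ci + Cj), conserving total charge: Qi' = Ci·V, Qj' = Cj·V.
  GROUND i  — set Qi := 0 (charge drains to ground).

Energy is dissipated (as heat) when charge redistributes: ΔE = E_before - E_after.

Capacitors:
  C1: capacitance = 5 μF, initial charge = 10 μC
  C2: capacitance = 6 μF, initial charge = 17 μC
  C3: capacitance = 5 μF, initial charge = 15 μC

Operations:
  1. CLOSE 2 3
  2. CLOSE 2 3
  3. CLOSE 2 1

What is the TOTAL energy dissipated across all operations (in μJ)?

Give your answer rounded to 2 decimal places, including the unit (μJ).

Initial: C1(5μF, Q=10μC, V=2.00V), C2(6μF, Q=17μC, V=2.83V), C3(5μF, Q=15μC, V=3.00V)
Op 1: CLOSE 2-3: Q_total=32.00, C_total=11.00, V=2.91; Q2=17.45, Q3=14.55; dissipated=0.038
Op 2: CLOSE 2-3: Q_total=32.00, C_total=11.00, V=2.91; Q2=17.45, Q3=14.55; dissipated=0.000
Op 3: CLOSE 2-1: Q_total=27.45, C_total=11.00, V=2.50; Q2=14.98, Q1=12.48; dissipated=1.127
Total dissipated: 1.165 μJ

Answer: 1.16 μJ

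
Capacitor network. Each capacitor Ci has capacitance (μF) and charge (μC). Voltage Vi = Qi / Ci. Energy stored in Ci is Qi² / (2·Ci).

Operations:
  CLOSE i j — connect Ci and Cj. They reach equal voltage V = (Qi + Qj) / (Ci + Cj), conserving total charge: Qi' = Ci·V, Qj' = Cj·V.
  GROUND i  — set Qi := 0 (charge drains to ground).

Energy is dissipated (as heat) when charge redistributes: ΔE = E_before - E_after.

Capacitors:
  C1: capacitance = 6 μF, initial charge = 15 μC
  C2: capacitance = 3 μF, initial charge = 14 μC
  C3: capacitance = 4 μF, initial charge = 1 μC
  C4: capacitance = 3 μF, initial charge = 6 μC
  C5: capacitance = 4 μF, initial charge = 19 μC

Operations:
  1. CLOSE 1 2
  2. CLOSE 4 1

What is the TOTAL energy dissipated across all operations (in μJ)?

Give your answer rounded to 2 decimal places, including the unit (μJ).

Initial: C1(6μF, Q=15μC, V=2.50V), C2(3μF, Q=14μC, V=4.67V), C3(4μF, Q=1μC, V=0.25V), C4(3μF, Q=6μC, V=2.00V), C5(4μF, Q=19μC, V=4.75V)
Op 1: CLOSE 1-2: Q_total=29.00, C_total=9.00, V=3.22; Q1=19.33, Q2=9.67; dissipated=4.694
Op 2: CLOSE 4-1: Q_total=25.33, C_total=9.00, V=2.81; Q4=8.44, Q1=16.89; dissipated=1.494
Total dissipated: 6.188 μJ

Answer: 6.19 μJ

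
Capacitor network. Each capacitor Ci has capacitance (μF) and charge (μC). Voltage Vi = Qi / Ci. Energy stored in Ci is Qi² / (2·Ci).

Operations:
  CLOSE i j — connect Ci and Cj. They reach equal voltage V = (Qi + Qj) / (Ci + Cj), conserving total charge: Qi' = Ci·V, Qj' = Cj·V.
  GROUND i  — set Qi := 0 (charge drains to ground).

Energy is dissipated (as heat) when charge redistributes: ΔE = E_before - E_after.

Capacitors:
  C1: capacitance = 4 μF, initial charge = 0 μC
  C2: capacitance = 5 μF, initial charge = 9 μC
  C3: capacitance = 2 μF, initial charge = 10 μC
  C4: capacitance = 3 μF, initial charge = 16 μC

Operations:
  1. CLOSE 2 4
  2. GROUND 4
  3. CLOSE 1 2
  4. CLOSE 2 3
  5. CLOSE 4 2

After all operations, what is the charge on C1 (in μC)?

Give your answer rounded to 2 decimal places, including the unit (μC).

Initial: C1(4μF, Q=0μC, V=0.00V), C2(5μF, Q=9μC, V=1.80V), C3(2μF, Q=10μC, V=5.00V), C4(3μF, Q=16μC, V=5.33V)
Op 1: CLOSE 2-4: Q_total=25.00, C_total=8.00, V=3.12; Q2=15.62, Q4=9.38; dissipated=11.704
Op 2: GROUND 4: Q4=0; energy lost=14.648
Op 3: CLOSE 1-2: Q_total=15.62, C_total=9.00, V=1.74; Q1=6.94, Q2=8.68; dissipated=10.851
Op 4: CLOSE 2-3: Q_total=18.68, C_total=7.00, V=2.67; Q2=13.34, Q3=5.34; dissipated=7.609
Op 5: CLOSE 4-2: Q_total=13.34, C_total=8.00, V=1.67; Q4=5.00, Q2=8.34; dissipated=6.677
Final charges: Q1=6.94, Q2=8.34, Q3=5.34, Q4=5.00

Answer: 6.94 μC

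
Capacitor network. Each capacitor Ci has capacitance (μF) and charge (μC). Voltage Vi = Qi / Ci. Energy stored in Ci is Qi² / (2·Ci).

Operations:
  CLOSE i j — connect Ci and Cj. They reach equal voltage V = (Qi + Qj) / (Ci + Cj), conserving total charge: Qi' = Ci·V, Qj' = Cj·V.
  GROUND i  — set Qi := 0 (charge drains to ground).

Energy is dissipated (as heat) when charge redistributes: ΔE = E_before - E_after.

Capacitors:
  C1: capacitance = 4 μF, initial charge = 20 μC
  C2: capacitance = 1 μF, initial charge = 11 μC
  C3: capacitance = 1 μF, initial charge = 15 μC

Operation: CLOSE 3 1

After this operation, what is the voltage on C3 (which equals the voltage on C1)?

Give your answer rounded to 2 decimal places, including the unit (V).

Answer: 7.00 V

Derivation:
Initial: C1(4μF, Q=20μC, V=5.00V), C2(1μF, Q=11μC, V=11.00V), C3(1μF, Q=15μC, V=15.00V)
Op 1: CLOSE 3-1: Q_total=35.00, C_total=5.00, V=7.00; Q3=7.00, Q1=28.00; dissipated=40.000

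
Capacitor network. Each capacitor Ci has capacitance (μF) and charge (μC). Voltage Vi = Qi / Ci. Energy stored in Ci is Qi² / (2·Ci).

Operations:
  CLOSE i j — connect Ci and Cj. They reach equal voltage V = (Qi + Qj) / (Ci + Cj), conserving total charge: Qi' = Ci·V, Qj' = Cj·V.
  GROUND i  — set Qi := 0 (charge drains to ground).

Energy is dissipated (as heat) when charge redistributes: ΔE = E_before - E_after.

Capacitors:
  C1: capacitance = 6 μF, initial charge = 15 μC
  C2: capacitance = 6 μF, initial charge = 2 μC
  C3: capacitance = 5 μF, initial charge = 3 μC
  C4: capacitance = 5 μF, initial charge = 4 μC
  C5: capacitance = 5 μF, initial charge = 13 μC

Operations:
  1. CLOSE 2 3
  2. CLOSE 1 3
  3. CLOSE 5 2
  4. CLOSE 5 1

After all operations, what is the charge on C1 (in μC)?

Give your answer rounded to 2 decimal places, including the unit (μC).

Initial: C1(6μF, Q=15μC, V=2.50V), C2(6μF, Q=2μC, V=0.33V), C3(5μF, Q=3μC, V=0.60V), C4(5μF, Q=4μC, V=0.80V), C5(5μF, Q=13μC, V=2.60V)
Op 1: CLOSE 2-3: Q_total=5.00, C_total=11.00, V=0.45; Q2=2.73, Q3=2.27; dissipated=0.097
Op 2: CLOSE 1-3: Q_total=17.27, C_total=11.00, V=1.57; Q1=9.42, Q3=7.85; dissipated=5.705
Op 3: CLOSE 5-2: Q_total=15.73, C_total=11.00, V=1.43; Q5=7.15, Q2=8.58; dissipated=6.277
Op 4: CLOSE 5-1: Q_total=16.57, C_total=11.00, V=1.51; Q5=7.53, Q1=9.04; dissipated=0.027
Final charges: Q1=9.04, Q2=8.58, Q3=7.85, Q4=4.00, Q5=7.53

Answer: 9.04 μC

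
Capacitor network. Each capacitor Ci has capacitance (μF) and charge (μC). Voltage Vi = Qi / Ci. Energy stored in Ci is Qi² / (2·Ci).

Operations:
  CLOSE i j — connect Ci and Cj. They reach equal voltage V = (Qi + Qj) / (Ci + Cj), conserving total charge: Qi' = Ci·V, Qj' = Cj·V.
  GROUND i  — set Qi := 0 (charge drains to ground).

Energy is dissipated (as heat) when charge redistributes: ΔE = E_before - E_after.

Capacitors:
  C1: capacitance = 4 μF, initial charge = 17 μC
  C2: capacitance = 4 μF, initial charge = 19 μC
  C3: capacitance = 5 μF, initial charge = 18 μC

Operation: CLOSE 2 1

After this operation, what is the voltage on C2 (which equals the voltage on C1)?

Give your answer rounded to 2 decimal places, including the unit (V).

Initial: C1(4μF, Q=17μC, V=4.25V), C2(4μF, Q=19μC, V=4.75V), C3(5μF, Q=18μC, V=3.60V)
Op 1: CLOSE 2-1: Q_total=36.00, C_total=8.00, V=4.50; Q2=18.00, Q1=18.00; dissipated=0.250

Answer: 4.50 V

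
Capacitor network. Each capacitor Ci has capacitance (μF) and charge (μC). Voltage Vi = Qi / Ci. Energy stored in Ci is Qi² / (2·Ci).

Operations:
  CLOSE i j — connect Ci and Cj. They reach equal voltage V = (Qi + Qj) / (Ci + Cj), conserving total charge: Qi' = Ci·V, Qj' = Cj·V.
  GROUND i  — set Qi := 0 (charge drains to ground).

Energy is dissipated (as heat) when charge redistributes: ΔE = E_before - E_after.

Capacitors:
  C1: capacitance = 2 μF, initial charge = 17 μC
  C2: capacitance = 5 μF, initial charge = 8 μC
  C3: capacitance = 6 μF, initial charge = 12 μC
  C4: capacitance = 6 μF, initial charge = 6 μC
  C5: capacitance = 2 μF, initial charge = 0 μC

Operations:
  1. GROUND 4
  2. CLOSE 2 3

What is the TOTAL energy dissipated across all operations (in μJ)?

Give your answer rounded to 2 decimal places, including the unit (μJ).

Answer: 3.22 μJ

Derivation:
Initial: C1(2μF, Q=17μC, V=8.50V), C2(5μF, Q=8μC, V=1.60V), C3(6μF, Q=12μC, V=2.00V), C4(6μF, Q=6μC, V=1.00V), C5(2μF, Q=0μC, V=0.00V)
Op 1: GROUND 4: Q4=0; energy lost=3.000
Op 2: CLOSE 2-3: Q_total=20.00, C_total=11.00, V=1.82; Q2=9.09, Q3=10.91; dissipated=0.218
Total dissipated: 3.218 μJ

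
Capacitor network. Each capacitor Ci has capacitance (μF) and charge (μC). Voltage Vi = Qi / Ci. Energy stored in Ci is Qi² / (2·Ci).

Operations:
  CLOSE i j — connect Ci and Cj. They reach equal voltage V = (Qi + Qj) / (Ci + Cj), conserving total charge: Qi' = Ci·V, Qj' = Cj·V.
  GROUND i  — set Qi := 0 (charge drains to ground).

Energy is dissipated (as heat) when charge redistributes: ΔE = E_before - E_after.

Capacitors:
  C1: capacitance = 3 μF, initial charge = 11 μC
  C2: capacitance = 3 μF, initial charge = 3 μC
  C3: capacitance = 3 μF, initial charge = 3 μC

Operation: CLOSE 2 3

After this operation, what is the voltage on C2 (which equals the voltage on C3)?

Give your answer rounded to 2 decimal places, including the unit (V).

Answer: 1.00 V

Derivation:
Initial: C1(3μF, Q=11μC, V=3.67V), C2(3μF, Q=3μC, V=1.00V), C3(3μF, Q=3μC, V=1.00V)
Op 1: CLOSE 2-3: Q_total=6.00, C_total=6.00, V=1.00; Q2=3.00, Q3=3.00; dissipated=0.000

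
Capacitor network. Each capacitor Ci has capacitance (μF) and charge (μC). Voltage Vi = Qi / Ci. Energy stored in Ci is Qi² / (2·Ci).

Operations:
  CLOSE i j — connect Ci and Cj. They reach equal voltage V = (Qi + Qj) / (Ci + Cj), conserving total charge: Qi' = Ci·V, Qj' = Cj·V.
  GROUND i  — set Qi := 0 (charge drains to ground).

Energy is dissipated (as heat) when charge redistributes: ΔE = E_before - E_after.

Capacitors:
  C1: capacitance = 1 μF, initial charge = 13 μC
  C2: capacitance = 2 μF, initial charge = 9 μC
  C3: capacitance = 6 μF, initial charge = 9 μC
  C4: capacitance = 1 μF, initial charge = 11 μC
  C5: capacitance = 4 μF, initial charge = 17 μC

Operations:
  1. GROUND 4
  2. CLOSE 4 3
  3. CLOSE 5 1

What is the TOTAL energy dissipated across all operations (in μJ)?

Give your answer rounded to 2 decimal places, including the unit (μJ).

Initial: C1(1μF, Q=13μC, V=13.00V), C2(2μF, Q=9μC, V=4.50V), C3(6μF, Q=9μC, V=1.50V), C4(1μF, Q=11μC, V=11.00V), C5(4μF, Q=17μC, V=4.25V)
Op 1: GROUND 4: Q4=0; energy lost=60.500
Op 2: CLOSE 4-3: Q_total=9.00, C_total=7.00, V=1.29; Q4=1.29, Q3=7.71; dissipated=0.964
Op 3: CLOSE 5-1: Q_total=30.00, C_total=5.00, V=6.00; Q5=24.00, Q1=6.00; dissipated=30.625
Total dissipated: 92.089 μJ

Answer: 92.09 μJ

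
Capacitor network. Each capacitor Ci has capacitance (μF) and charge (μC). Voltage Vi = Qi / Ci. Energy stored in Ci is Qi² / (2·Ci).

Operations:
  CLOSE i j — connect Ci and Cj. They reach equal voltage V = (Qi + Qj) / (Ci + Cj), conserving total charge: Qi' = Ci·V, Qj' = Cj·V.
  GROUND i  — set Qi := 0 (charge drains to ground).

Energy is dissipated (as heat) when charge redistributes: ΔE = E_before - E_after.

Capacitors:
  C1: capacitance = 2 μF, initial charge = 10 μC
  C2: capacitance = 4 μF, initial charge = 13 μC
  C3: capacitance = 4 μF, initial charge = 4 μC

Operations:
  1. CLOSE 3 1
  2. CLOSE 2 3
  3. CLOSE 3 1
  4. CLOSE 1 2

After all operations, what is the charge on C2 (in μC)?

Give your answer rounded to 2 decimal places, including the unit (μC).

Initial: C1(2μF, Q=10μC, V=5.00V), C2(4μF, Q=13μC, V=3.25V), C3(4μF, Q=4μC, V=1.00V)
Op 1: CLOSE 3-1: Q_total=14.00, C_total=6.00, V=2.33; Q3=9.33, Q1=4.67; dissipated=10.667
Op 2: CLOSE 2-3: Q_total=22.33, C_total=8.00, V=2.79; Q2=11.17, Q3=11.17; dissipated=0.840
Op 3: CLOSE 3-1: Q_total=15.83, C_total=6.00, V=2.64; Q3=10.56, Q1=5.28; dissipated=0.140
Op 4: CLOSE 1-2: Q_total=16.44, C_total=6.00, V=2.74; Q1=5.48, Q2=10.96; dissipated=0.016
Final charges: Q1=5.48, Q2=10.96, Q3=10.56

Answer: 10.96 μC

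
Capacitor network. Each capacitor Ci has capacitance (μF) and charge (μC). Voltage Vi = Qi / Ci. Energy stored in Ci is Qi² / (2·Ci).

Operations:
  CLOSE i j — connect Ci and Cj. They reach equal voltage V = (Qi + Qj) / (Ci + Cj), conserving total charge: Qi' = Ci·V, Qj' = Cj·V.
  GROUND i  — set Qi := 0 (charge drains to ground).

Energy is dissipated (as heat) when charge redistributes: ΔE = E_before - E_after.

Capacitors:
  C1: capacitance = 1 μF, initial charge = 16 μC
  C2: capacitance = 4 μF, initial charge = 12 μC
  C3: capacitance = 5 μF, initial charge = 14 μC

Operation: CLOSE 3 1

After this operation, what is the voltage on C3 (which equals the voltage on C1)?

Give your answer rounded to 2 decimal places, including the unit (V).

Answer: 5.00 V

Derivation:
Initial: C1(1μF, Q=16μC, V=16.00V), C2(4μF, Q=12μC, V=3.00V), C3(5μF, Q=14μC, V=2.80V)
Op 1: CLOSE 3-1: Q_total=30.00, C_total=6.00, V=5.00; Q3=25.00, Q1=5.00; dissipated=72.600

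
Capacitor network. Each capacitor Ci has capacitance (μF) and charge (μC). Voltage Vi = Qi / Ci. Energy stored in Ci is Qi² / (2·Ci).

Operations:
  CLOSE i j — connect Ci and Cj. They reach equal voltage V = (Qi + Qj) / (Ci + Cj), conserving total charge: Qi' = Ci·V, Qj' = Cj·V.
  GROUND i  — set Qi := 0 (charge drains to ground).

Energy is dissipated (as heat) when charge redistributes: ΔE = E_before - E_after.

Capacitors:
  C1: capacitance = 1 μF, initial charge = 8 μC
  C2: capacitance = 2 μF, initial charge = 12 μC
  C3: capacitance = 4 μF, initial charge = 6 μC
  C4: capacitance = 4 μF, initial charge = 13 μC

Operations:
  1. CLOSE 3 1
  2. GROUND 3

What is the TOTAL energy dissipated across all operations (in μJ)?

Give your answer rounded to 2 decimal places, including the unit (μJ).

Answer: 32.58 μJ

Derivation:
Initial: C1(1μF, Q=8μC, V=8.00V), C2(2μF, Q=12μC, V=6.00V), C3(4μF, Q=6μC, V=1.50V), C4(4μF, Q=13μC, V=3.25V)
Op 1: CLOSE 3-1: Q_total=14.00, C_total=5.00, V=2.80; Q3=11.20, Q1=2.80; dissipated=16.900
Op 2: GROUND 3: Q3=0; energy lost=15.680
Total dissipated: 32.580 μJ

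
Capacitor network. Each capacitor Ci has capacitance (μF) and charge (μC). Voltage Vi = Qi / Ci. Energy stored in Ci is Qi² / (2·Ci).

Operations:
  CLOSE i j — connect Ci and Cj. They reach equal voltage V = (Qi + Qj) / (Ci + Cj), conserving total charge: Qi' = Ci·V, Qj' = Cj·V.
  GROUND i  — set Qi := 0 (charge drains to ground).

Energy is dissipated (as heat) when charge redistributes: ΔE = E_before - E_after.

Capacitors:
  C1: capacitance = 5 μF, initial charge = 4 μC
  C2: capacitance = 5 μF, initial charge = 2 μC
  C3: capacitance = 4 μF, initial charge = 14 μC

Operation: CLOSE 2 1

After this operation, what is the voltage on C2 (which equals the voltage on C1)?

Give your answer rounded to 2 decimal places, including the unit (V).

Initial: C1(5μF, Q=4μC, V=0.80V), C2(5μF, Q=2μC, V=0.40V), C3(4μF, Q=14μC, V=3.50V)
Op 1: CLOSE 2-1: Q_total=6.00, C_total=10.00, V=0.60; Q2=3.00, Q1=3.00; dissipated=0.200

Answer: 0.60 V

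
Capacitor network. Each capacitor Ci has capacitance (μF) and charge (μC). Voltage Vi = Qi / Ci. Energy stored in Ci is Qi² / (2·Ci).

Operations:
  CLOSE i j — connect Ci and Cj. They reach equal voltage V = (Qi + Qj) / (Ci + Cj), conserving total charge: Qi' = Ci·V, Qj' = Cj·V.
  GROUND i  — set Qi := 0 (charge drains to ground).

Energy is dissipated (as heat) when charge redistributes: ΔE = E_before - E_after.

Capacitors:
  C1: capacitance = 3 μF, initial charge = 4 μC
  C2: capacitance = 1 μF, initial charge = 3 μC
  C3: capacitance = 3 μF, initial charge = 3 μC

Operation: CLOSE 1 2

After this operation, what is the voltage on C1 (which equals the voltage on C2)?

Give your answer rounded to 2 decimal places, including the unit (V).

Initial: C1(3μF, Q=4μC, V=1.33V), C2(1μF, Q=3μC, V=3.00V), C3(3μF, Q=3μC, V=1.00V)
Op 1: CLOSE 1-2: Q_total=7.00, C_total=4.00, V=1.75; Q1=5.25, Q2=1.75; dissipated=1.042

Answer: 1.75 V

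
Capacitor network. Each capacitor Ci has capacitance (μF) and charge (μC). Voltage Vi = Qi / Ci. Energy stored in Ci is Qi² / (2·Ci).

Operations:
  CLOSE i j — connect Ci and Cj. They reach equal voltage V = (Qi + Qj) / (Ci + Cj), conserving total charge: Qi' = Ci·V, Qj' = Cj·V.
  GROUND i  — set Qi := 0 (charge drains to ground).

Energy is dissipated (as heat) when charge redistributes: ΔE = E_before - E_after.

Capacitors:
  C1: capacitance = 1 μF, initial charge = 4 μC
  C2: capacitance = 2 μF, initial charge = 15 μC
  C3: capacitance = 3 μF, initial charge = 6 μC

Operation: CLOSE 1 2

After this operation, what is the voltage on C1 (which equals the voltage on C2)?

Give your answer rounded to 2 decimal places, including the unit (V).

Initial: C1(1μF, Q=4μC, V=4.00V), C2(2μF, Q=15μC, V=7.50V), C3(3μF, Q=6μC, V=2.00V)
Op 1: CLOSE 1-2: Q_total=19.00, C_total=3.00, V=6.33; Q1=6.33, Q2=12.67; dissipated=4.083

Answer: 6.33 V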